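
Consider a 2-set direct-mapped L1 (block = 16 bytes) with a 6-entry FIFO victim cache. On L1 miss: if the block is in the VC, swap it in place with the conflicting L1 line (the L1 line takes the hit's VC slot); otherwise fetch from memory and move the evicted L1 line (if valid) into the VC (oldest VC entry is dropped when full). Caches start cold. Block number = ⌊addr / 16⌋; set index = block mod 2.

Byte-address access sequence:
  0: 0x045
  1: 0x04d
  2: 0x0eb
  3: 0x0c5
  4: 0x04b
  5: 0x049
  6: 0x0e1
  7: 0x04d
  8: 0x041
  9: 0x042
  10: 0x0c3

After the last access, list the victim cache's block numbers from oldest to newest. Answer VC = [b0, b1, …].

0: 0x45 (blk 4, set 0) → MISS  vc=[]
1: 0x4d (blk 4, set 0) → L1-HIT  vc=[]
2: 0xeb (blk 14, set 0) → MISS  vc=[4]
3: 0xc5 (blk 12, set 0) → MISS  vc=[4, 14]
4: 0x4b (blk 4, set 0) → VC-HIT  vc=[12, 14]
5: 0x49 (blk 4, set 0) → L1-HIT  vc=[12, 14]
6: 0xe1 (blk 14, set 0) → VC-HIT  vc=[12, 4]
7: 0x4d (blk 4, set 0) → VC-HIT  vc=[12, 14]
8: 0x41 (blk 4, set 0) → L1-HIT  vc=[12, 14]
9: 0x42 (blk 4, set 0) → L1-HIT  vc=[12, 14]
10: 0xc3 (blk 12, set 0) → VC-HIT  vc=[4, 14]

VC = [4, 14]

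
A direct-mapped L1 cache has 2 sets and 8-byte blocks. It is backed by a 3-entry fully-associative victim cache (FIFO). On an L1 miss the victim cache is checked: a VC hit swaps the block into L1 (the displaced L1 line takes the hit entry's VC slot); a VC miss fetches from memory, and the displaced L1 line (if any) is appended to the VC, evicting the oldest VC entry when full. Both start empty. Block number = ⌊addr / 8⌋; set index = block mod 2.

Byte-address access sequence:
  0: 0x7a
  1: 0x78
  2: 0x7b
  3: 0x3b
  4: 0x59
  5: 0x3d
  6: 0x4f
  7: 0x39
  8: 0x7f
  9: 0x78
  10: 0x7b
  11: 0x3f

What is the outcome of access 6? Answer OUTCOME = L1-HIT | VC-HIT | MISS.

0: 0x7a (blk 15, set 1) → MISS  vc=[]
1: 0x78 (blk 15, set 1) → L1-HIT  vc=[]
2: 0x7b (blk 15, set 1) → L1-HIT  vc=[]
3: 0x3b (blk 7, set 1) → MISS  vc=[15]
4: 0x59 (blk 11, set 1) → MISS  vc=[15, 7]
5: 0x3d (blk 7, set 1) → VC-HIT  vc=[15, 11]
6: 0x4f (blk 9, set 1) → MISS  vc=[15, 11, 7]
7: 0x39 (blk 7, set 1) → VC-HIT  vc=[15, 11, 9]
8: 0x7f (blk 15, set 1) → VC-HIT  vc=[7, 11, 9]
9: 0x78 (blk 15, set 1) → L1-HIT  vc=[7, 11, 9]
10: 0x7b (blk 15, set 1) → L1-HIT  vc=[7, 11, 9]
11: 0x3f (blk 7, set 1) → VC-HIT  vc=[15, 11, 9]

OUTCOME = MISS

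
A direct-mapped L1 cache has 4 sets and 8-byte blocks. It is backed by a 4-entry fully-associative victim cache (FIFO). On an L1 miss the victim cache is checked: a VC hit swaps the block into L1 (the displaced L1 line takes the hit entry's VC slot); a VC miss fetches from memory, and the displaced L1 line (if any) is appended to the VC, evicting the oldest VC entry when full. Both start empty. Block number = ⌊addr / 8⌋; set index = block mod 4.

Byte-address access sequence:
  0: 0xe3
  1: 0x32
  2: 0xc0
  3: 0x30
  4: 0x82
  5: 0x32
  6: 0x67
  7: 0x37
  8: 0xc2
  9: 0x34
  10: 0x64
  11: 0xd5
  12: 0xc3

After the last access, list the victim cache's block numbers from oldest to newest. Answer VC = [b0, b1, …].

VC = [28, 12, 16, 6]

#0 0xe3→b28/s0 MISS; vc=[]
#1 0x32→b6/s2 MISS; vc=[]
#2 0xc0→b24/s0 MISS; vc=[28]
#3 0x30→b6/s2 L1-HIT; vc=[28]
#4 0x82→b16/s0 MISS; vc=[28,24]
#5 0x32→b6/s2 L1-HIT; vc=[28,24]
#6 0x67→b12/s0 MISS; vc=[28,24,16]
#7 0x37→b6/s2 L1-HIT; vc=[28,24,16]
#8 0xc2→b24/s0 VC-HIT; vc=[28,12,16]
#9 0x34→b6/s2 L1-HIT; vc=[28,12,16]
#10 0x64→b12/s0 VC-HIT; vc=[28,24,16]
#11 0xd5→b26/s2 MISS; vc=[28,24,16,6]
#12 0xc3→b24/s0 VC-HIT; vc=[28,12,16,6]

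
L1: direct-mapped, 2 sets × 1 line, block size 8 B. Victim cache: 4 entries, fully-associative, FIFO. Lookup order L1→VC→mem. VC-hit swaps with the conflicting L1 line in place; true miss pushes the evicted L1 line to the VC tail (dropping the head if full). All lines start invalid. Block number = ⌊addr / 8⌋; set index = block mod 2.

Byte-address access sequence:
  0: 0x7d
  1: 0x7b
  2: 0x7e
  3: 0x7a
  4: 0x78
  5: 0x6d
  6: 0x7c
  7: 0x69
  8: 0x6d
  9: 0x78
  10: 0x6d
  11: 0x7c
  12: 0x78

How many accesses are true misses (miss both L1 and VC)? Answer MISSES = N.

MISSES = 2

#0 0x7d→b15/s1 MISS; vc=[]
#1 0x7b→b15/s1 L1-HIT; vc=[]
#2 0x7e→b15/s1 L1-HIT; vc=[]
#3 0x7a→b15/s1 L1-HIT; vc=[]
#4 0x78→b15/s1 L1-HIT; vc=[]
#5 0x6d→b13/s1 MISS; vc=[15]
#6 0x7c→b15/s1 VC-HIT; vc=[13]
#7 0x69→b13/s1 VC-HIT; vc=[15]
#8 0x6d→b13/s1 L1-HIT; vc=[15]
#9 0x78→b15/s1 VC-HIT; vc=[13]
#10 0x6d→b13/s1 VC-HIT; vc=[15]
#11 0x7c→b15/s1 VC-HIT; vc=[13]
#12 0x78→b15/s1 L1-HIT; vc=[13]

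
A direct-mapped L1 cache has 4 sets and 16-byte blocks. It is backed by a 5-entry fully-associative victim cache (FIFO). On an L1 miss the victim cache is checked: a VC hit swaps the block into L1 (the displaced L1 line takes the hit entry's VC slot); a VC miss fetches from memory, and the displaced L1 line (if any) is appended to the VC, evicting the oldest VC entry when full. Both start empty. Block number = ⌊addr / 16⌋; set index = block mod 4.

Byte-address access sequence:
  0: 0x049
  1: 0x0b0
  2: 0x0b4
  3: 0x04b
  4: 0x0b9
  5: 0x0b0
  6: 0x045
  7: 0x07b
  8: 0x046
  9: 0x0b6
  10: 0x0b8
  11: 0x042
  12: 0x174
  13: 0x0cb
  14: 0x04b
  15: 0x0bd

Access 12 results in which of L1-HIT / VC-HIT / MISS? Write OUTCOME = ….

#0 0x49→b4/s0 MISS; vc=[]
#1 0xb0→b11/s3 MISS; vc=[]
#2 0xb4→b11/s3 L1-HIT; vc=[]
#3 0x4b→b4/s0 L1-HIT; vc=[]
#4 0xb9→b11/s3 L1-HIT; vc=[]
#5 0xb0→b11/s3 L1-HIT; vc=[]
#6 0x45→b4/s0 L1-HIT; vc=[]
#7 0x7b→b7/s3 MISS; vc=[11]
#8 0x46→b4/s0 L1-HIT; vc=[11]
#9 0xb6→b11/s3 VC-HIT; vc=[7]
#10 0xb8→b11/s3 L1-HIT; vc=[7]
#11 0x42→b4/s0 L1-HIT; vc=[7]
#12 0x174→b23/s3 MISS; vc=[7,11]
#13 0xcb→b12/s0 MISS; vc=[7,11,4]
#14 0x4b→b4/s0 VC-HIT; vc=[7,11,12]
#15 0xbd→b11/s3 VC-HIT; vc=[7,23,12]

OUTCOME = MISS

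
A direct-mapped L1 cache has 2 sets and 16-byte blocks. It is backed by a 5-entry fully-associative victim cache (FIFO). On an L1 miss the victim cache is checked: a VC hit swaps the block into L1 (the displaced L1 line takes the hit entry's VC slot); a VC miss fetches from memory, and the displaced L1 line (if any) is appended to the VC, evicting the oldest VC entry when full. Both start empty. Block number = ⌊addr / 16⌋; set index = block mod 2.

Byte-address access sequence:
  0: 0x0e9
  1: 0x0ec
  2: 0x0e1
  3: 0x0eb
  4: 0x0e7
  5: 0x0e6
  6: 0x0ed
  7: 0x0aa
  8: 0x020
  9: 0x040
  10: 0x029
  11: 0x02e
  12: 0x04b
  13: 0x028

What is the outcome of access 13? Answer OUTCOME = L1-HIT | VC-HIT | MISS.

  [0] addr=0xe9 blk=14 s=0: MISS | VC []
  [1] addr=0xec blk=14 s=0: L1-HIT | VC []
  [2] addr=0xe1 blk=14 s=0: L1-HIT | VC []
  [3] addr=0xeb blk=14 s=0: L1-HIT | VC []
  [4] addr=0xe7 blk=14 s=0: L1-HIT | VC []
  [5] addr=0xe6 blk=14 s=0: L1-HIT | VC []
  [6] addr=0xed blk=14 s=0: L1-HIT | VC []
  [7] addr=0xaa blk=10 s=0: MISS | VC [14]
  [8] addr=0x20 blk=2 s=0: MISS | VC [14, 10]
  [9] addr=0x40 blk=4 s=0: MISS | VC [14, 10, 2]
  [10] addr=0x29 blk=2 s=0: VC-HIT | VC [14, 10, 4]
  [11] addr=0x2e blk=2 s=0: L1-HIT | VC [14, 10, 4]
  [12] addr=0x4b blk=4 s=0: VC-HIT | VC [14, 10, 2]
  [13] addr=0x28 blk=2 s=0: VC-HIT | VC [14, 10, 4]

OUTCOME = VC-HIT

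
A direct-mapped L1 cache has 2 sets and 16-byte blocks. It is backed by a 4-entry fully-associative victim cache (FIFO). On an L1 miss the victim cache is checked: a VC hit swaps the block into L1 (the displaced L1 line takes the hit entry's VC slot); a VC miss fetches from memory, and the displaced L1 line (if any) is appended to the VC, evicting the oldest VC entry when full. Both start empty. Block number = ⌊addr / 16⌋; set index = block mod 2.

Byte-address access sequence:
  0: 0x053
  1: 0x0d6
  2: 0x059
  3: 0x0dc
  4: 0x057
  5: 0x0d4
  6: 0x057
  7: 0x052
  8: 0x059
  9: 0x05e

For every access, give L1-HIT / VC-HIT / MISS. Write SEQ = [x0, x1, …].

SEQ = [MISS, MISS, VC-HIT, VC-HIT, VC-HIT, VC-HIT, VC-HIT, L1-HIT, L1-HIT, L1-HIT]

#0 0x53→b5/s1 MISS; vc=[]
#1 0xd6→b13/s1 MISS; vc=[5]
#2 0x59→b5/s1 VC-HIT; vc=[13]
#3 0xdc→b13/s1 VC-HIT; vc=[5]
#4 0x57→b5/s1 VC-HIT; vc=[13]
#5 0xd4→b13/s1 VC-HIT; vc=[5]
#6 0x57→b5/s1 VC-HIT; vc=[13]
#7 0x52→b5/s1 L1-HIT; vc=[13]
#8 0x59→b5/s1 L1-HIT; vc=[13]
#9 0x5e→b5/s1 L1-HIT; vc=[13]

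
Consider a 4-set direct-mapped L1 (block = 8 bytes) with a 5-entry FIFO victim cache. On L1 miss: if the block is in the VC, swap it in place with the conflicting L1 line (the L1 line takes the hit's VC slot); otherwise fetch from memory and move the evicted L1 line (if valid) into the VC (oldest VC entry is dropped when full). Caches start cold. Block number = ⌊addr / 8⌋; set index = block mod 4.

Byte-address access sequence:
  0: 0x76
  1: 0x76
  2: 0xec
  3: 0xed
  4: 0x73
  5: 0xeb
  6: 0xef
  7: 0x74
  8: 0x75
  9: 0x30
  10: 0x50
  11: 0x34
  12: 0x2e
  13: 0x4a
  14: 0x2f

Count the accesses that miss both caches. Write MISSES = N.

0: 0x76 (blk 14, set 2) → MISS  vc=[]
1: 0x76 (blk 14, set 2) → L1-HIT  vc=[]
2: 0xec (blk 29, set 1) → MISS  vc=[]
3: 0xed (blk 29, set 1) → L1-HIT  vc=[]
4: 0x73 (blk 14, set 2) → L1-HIT  vc=[]
5: 0xeb (blk 29, set 1) → L1-HIT  vc=[]
6: 0xef (blk 29, set 1) → L1-HIT  vc=[]
7: 0x74 (blk 14, set 2) → L1-HIT  vc=[]
8: 0x75 (blk 14, set 2) → L1-HIT  vc=[]
9: 0x30 (blk 6, set 2) → MISS  vc=[14]
10: 0x50 (blk 10, set 2) → MISS  vc=[14, 6]
11: 0x34 (blk 6, set 2) → VC-HIT  vc=[14, 10]
12: 0x2e (blk 5, set 1) → MISS  vc=[14, 10, 29]
13: 0x4a (blk 9, set 1) → MISS  vc=[14, 10, 29, 5]
14: 0x2f (blk 5, set 1) → VC-HIT  vc=[14, 10, 29, 9]

MISSES = 6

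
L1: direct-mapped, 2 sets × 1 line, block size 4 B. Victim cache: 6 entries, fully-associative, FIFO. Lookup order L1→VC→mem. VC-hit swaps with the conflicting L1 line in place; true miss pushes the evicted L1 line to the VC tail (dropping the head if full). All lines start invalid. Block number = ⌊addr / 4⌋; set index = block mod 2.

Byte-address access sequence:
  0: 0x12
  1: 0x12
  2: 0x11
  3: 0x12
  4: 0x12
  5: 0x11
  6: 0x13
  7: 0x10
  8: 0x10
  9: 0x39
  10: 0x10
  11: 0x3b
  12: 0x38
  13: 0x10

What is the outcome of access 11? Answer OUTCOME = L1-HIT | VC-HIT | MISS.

OUTCOME = VC-HIT

0: 0x12 (blk 4, set 0) → MISS  vc=[]
1: 0x12 (blk 4, set 0) → L1-HIT  vc=[]
2: 0x11 (blk 4, set 0) → L1-HIT  vc=[]
3: 0x12 (blk 4, set 0) → L1-HIT  vc=[]
4: 0x12 (blk 4, set 0) → L1-HIT  vc=[]
5: 0x11 (blk 4, set 0) → L1-HIT  vc=[]
6: 0x13 (blk 4, set 0) → L1-HIT  vc=[]
7: 0x10 (blk 4, set 0) → L1-HIT  vc=[]
8: 0x10 (blk 4, set 0) → L1-HIT  vc=[]
9: 0x39 (blk 14, set 0) → MISS  vc=[4]
10: 0x10 (blk 4, set 0) → VC-HIT  vc=[14]
11: 0x3b (blk 14, set 0) → VC-HIT  vc=[4]
12: 0x38 (blk 14, set 0) → L1-HIT  vc=[4]
13: 0x10 (blk 4, set 0) → VC-HIT  vc=[14]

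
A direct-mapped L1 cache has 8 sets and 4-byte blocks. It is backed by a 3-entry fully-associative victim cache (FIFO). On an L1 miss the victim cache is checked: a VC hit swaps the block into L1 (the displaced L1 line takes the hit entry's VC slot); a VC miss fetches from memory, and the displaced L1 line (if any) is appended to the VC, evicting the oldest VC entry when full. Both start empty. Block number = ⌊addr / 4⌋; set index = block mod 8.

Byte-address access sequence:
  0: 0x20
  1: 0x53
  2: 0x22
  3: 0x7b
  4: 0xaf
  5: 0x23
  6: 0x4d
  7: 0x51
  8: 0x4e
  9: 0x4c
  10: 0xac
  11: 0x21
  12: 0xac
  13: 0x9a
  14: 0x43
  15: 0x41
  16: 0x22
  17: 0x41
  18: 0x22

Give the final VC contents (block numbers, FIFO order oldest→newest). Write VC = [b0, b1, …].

0: 0x20 (blk 8, set 0) → MISS  vc=[]
1: 0x53 (blk 20, set 4) → MISS  vc=[]
2: 0x22 (blk 8, set 0) → L1-HIT  vc=[]
3: 0x7b (blk 30, set 6) → MISS  vc=[]
4: 0xaf (blk 43, set 3) → MISS  vc=[]
5: 0x23 (blk 8, set 0) → L1-HIT  vc=[]
6: 0x4d (blk 19, set 3) → MISS  vc=[43]
7: 0x51 (blk 20, set 4) → L1-HIT  vc=[43]
8: 0x4e (blk 19, set 3) → L1-HIT  vc=[43]
9: 0x4c (blk 19, set 3) → L1-HIT  vc=[43]
10: 0xac (blk 43, set 3) → VC-HIT  vc=[19]
11: 0x21 (blk 8, set 0) → L1-HIT  vc=[19]
12: 0xac (blk 43, set 3) → L1-HIT  vc=[19]
13: 0x9a (blk 38, set 6) → MISS  vc=[19, 30]
14: 0x43 (blk 16, set 0) → MISS  vc=[19, 30, 8]
15: 0x41 (blk 16, set 0) → L1-HIT  vc=[19, 30, 8]
16: 0x22 (blk 8, set 0) → VC-HIT  vc=[19, 30, 16]
17: 0x41 (blk 16, set 0) → VC-HIT  vc=[19, 30, 8]
18: 0x22 (blk 8, set 0) → VC-HIT  vc=[19, 30, 16]

VC = [19, 30, 16]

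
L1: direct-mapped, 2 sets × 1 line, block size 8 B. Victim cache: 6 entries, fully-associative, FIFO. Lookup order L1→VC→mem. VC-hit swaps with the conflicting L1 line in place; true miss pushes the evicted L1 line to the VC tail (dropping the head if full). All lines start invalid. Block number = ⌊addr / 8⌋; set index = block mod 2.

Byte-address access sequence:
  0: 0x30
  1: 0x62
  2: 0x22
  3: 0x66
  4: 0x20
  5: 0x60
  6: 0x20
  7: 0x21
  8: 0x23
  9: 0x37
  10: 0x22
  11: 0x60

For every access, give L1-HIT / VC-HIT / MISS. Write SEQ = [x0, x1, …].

SEQ = [MISS, MISS, MISS, VC-HIT, VC-HIT, VC-HIT, VC-HIT, L1-HIT, L1-HIT, VC-HIT, VC-HIT, VC-HIT]

0: 0x30 (blk 6, set 0) → MISS  vc=[]
1: 0x62 (blk 12, set 0) → MISS  vc=[6]
2: 0x22 (blk 4, set 0) → MISS  vc=[6, 12]
3: 0x66 (blk 12, set 0) → VC-HIT  vc=[6, 4]
4: 0x20 (blk 4, set 0) → VC-HIT  vc=[6, 12]
5: 0x60 (blk 12, set 0) → VC-HIT  vc=[6, 4]
6: 0x20 (blk 4, set 0) → VC-HIT  vc=[6, 12]
7: 0x21 (blk 4, set 0) → L1-HIT  vc=[6, 12]
8: 0x23 (blk 4, set 0) → L1-HIT  vc=[6, 12]
9: 0x37 (blk 6, set 0) → VC-HIT  vc=[4, 12]
10: 0x22 (blk 4, set 0) → VC-HIT  vc=[6, 12]
11: 0x60 (blk 12, set 0) → VC-HIT  vc=[6, 4]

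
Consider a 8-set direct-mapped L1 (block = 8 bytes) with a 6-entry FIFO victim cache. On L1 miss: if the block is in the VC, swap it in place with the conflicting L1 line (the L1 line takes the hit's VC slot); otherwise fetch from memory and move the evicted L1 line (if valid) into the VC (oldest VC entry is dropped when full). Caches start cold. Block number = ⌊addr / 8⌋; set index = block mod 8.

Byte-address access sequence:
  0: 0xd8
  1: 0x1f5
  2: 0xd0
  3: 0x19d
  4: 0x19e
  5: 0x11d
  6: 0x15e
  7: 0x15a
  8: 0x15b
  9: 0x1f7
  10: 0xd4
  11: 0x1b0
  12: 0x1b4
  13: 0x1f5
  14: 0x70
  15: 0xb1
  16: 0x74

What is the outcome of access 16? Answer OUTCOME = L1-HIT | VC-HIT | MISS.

OUTCOME = VC-HIT

  [0] addr=0xd8 blk=27 s=3: MISS | VC []
  [1] addr=0x1f5 blk=62 s=6: MISS | VC []
  [2] addr=0xd0 blk=26 s=2: MISS | VC []
  [3] addr=0x19d blk=51 s=3: MISS | VC [27]
  [4] addr=0x19e blk=51 s=3: L1-HIT | VC [27]
  [5] addr=0x11d blk=35 s=3: MISS | VC [27, 51]
  [6] addr=0x15e blk=43 s=3: MISS | VC [27, 51, 35]
  [7] addr=0x15a blk=43 s=3: L1-HIT | VC [27, 51, 35]
  [8] addr=0x15b blk=43 s=3: L1-HIT | VC [27, 51, 35]
  [9] addr=0x1f7 blk=62 s=6: L1-HIT | VC [27, 51, 35]
  [10] addr=0xd4 blk=26 s=2: L1-HIT | VC [27, 51, 35]
  [11] addr=0x1b0 blk=54 s=6: MISS | VC [27, 51, 35, 62]
  [12] addr=0x1b4 blk=54 s=6: L1-HIT | VC [27, 51, 35, 62]
  [13] addr=0x1f5 blk=62 s=6: VC-HIT | VC [27, 51, 35, 54]
  [14] addr=0x70 blk=14 s=6: MISS | VC [27, 51, 35, 54, 62]
  [15] addr=0xb1 blk=22 s=6: MISS | VC [27, 51, 35, 54, 62, 14]
  [16] addr=0x74 blk=14 s=6: VC-HIT | VC [27, 51, 35, 54, 62, 22]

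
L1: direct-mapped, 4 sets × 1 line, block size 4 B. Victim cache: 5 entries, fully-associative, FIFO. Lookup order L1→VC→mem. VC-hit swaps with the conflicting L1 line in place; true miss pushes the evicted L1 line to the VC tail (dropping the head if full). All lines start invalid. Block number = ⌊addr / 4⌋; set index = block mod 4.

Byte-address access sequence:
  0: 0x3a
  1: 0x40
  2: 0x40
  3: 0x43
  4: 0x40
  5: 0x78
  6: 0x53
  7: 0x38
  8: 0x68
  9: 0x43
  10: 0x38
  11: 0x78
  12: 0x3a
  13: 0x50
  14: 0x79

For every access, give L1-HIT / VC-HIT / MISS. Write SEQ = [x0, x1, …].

SEQ = [MISS, MISS, L1-HIT, L1-HIT, L1-HIT, MISS, MISS, VC-HIT, MISS, VC-HIT, VC-HIT, VC-HIT, VC-HIT, VC-HIT, VC-HIT]

  [0] addr=0x3a blk=14 s=2: MISS | VC []
  [1] addr=0x40 blk=16 s=0: MISS | VC []
  [2] addr=0x40 blk=16 s=0: L1-HIT | VC []
  [3] addr=0x43 blk=16 s=0: L1-HIT | VC []
  [4] addr=0x40 blk=16 s=0: L1-HIT | VC []
  [5] addr=0x78 blk=30 s=2: MISS | VC [14]
  [6] addr=0x53 blk=20 s=0: MISS | VC [14, 16]
  [7] addr=0x38 blk=14 s=2: VC-HIT | VC [30, 16]
  [8] addr=0x68 blk=26 s=2: MISS | VC [30, 16, 14]
  [9] addr=0x43 blk=16 s=0: VC-HIT | VC [30, 20, 14]
  [10] addr=0x38 blk=14 s=2: VC-HIT | VC [30, 20, 26]
  [11] addr=0x78 blk=30 s=2: VC-HIT | VC [14, 20, 26]
  [12] addr=0x3a blk=14 s=2: VC-HIT | VC [30, 20, 26]
  [13] addr=0x50 blk=20 s=0: VC-HIT | VC [30, 16, 26]
  [14] addr=0x79 blk=30 s=2: VC-HIT | VC [14, 16, 26]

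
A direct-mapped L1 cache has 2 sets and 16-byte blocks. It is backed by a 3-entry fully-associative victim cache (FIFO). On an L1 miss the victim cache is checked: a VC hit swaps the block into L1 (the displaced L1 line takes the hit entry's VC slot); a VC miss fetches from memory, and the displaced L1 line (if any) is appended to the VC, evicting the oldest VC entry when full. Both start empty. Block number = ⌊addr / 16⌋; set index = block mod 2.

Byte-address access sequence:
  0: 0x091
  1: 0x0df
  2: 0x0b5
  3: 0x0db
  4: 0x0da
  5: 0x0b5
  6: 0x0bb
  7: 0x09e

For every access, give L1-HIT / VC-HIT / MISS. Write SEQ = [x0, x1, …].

  [0] addr=0x91 blk=9 s=1: MISS | VC []
  [1] addr=0xdf blk=13 s=1: MISS | VC [9]
  [2] addr=0xb5 blk=11 s=1: MISS | VC [9, 13]
  [3] addr=0xdb blk=13 s=1: VC-HIT | VC [9, 11]
  [4] addr=0xda blk=13 s=1: L1-HIT | VC [9, 11]
  [5] addr=0xb5 blk=11 s=1: VC-HIT | VC [9, 13]
  [6] addr=0xbb blk=11 s=1: L1-HIT | VC [9, 13]
  [7] addr=0x9e blk=9 s=1: VC-HIT | VC [11, 13]

SEQ = [MISS, MISS, MISS, VC-HIT, L1-HIT, VC-HIT, L1-HIT, VC-HIT]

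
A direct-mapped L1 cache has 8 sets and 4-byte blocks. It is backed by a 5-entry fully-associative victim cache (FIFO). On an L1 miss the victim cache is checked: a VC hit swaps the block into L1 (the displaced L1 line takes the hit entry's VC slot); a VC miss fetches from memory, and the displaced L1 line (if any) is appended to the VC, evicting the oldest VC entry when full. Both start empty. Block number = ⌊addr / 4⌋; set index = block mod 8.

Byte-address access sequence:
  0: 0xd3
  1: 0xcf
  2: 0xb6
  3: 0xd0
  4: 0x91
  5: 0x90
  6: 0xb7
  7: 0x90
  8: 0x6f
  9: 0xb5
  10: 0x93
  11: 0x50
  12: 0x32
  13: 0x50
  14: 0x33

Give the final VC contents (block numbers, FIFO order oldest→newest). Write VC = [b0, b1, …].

VC = [52, 51, 36, 20]

#0 0xd3→b52/s4 MISS; vc=[]
#1 0xcf→b51/s3 MISS; vc=[]
#2 0xb6→b45/s5 MISS; vc=[]
#3 0xd0→b52/s4 L1-HIT; vc=[]
#4 0x91→b36/s4 MISS; vc=[52]
#5 0x90→b36/s4 L1-HIT; vc=[52]
#6 0xb7→b45/s5 L1-HIT; vc=[52]
#7 0x90→b36/s4 L1-HIT; vc=[52]
#8 0x6f→b27/s3 MISS; vc=[52,51]
#9 0xb5→b45/s5 L1-HIT; vc=[52,51]
#10 0x93→b36/s4 L1-HIT; vc=[52,51]
#11 0x50→b20/s4 MISS; vc=[52,51,36]
#12 0x32→b12/s4 MISS; vc=[52,51,36,20]
#13 0x50→b20/s4 VC-HIT; vc=[52,51,36,12]
#14 0x33→b12/s4 VC-HIT; vc=[52,51,36,20]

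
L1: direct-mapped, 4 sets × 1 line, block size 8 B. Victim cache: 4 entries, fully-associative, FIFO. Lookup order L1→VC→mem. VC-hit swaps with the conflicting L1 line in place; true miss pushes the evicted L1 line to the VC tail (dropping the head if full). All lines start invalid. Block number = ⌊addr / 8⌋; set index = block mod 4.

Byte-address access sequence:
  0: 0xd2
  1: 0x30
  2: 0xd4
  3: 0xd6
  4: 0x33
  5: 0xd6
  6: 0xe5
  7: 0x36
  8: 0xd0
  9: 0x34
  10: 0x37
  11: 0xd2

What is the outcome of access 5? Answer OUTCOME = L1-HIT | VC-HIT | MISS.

OUTCOME = VC-HIT

0: 0xd2 (blk 26, set 2) → MISS  vc=[]
1: 0x30 (blk 6, set 2) → MISS  vc=[26]
2: 0xd4 (blk 26, set 2) → VC-HIT  vc=[6]
3: 0xd6 (blk 26, set 2) → L1-HIT  vc=[6]
4: 0x33 (blk 6, set 2) → VC-HIT  vc=[26]
5: 0xd6 (blk 26, set 2) → VC-HIT  vc=[6]
6: 0xe5 (blk 28, set 0) → MISS  vc=[6]
7: 0x36 (blk 6, set 2) → VC-HIT  vc=[26]
8: 0xd0 (blk 26, set 2) → VC-HIT  vc=[6]
9: 0x34 (blk 6, set 2) → VC-HIT  vc=[26]
10: 0x37 (blk 6, set 2) → L1-HIT  vc=[26]
11: 0xd2 (blk 26, set 2) → VC-HIT  vc=[6]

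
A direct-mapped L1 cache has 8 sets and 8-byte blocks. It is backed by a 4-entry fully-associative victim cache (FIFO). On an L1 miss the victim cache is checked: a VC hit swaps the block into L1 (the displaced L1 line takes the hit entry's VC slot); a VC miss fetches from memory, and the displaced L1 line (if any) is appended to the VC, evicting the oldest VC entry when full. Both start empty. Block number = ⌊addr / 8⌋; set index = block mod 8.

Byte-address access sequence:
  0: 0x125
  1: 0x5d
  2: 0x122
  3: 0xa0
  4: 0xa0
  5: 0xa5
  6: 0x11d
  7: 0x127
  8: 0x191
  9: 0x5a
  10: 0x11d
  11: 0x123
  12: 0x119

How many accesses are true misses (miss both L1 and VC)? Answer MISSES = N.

#0 0x125→b36/s4 MISS; vc=[]
#1 0x5d→b11/s3 MISS; vc=[]
#2 0x122→b36/s4 L1-HIT; vc=[]
#3 0xa0→b20/s4 MISS; vc=[36]
#4 0xa0→b20/s4 L1-HIT; vc=[36]
#5 0xa5→b20/s4 L1-HIT; vc=[36]
#6 0x11d→b35/s3 MISS; vc=[36,11]
#7 0x127→b36/s4 VC-HIT; vc=[20,11]
#8 0x191→b50/s2 MISS; vc=[20,11]
#9 0x5a→b11/s3 VC-HIT; vc=[20,35]
#10 0x11d→b35/s3 VC-HIT; vc=[20,11]
#11 0x123→b36/s4 L1-HIT; vc=[20,11]
#12 0x119→b35/s3 L1-HIT; vc=[20,11]

MISSES = 5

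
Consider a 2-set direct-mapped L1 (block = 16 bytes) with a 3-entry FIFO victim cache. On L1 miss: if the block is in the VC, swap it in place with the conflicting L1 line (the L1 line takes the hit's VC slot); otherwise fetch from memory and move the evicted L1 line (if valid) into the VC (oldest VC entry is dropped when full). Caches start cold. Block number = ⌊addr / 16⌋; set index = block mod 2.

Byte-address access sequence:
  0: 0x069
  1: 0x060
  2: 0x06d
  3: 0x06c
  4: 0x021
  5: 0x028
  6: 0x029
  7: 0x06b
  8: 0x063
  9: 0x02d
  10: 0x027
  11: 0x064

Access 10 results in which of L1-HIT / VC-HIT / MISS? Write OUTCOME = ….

#0 0x69→b6/s0 MISS; vc=[]
#1 0x60→b6/s0 L1-HIT; vc=[]
#2 0x6d→b6/s0 L1-HIT; vc=[]
#3 0x6c→b6/s0 L1-HIT; vc=[]
#4 0x21→b2/s0 MISS; vc=[6]
#5 0x28→b2/s0 L1-HIT; vc=[6]
#6 0x29→b2/s0 L1-HIT; vc=[6]
#7 0x6b→b6/s0 VC-HIT; vc=[2]
#8 0x63→b6/s0 L1-HIT; vc=[2]
#9 0x2d→b2/s0 VC-HIT; vc=[6]
#10 0x27→b2/s0 L1-HIT; vc=[6]
#11 0x64→b6/s0 VC-HIT; vc=[2]

OUTCOME = L1-HIT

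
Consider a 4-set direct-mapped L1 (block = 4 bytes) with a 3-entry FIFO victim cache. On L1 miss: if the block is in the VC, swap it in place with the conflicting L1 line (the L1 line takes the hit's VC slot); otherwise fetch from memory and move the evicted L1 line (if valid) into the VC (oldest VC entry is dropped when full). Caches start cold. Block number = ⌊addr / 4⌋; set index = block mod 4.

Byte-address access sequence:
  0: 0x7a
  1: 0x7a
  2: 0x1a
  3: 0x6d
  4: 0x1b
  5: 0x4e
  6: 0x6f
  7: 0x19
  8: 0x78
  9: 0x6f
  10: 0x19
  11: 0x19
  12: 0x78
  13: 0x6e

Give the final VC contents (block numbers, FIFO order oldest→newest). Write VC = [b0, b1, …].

VC = [6, 19]

#0 0x7a→b30/s2 MISS; vc=[]
#1 0x7a→b30/s2 L1-HIT; vc=[]
#2 0x1a→b6/s2 MISS; vc=[30]
#3 0x6d→b27/s3 MISS; vc=[30]
#4 0x1b→b6/s2 L1-HIT; vc=[30]
#5 0x4e→b19/s3 MISS; vc=[30,27]
#6 0x6f→b27/s3 VC-HIT; vc=[30,19]
#7 0x19→b6/s2 L1-HIT; vc=[30,19]
#8 0x78→b30/s2 VC-HIT; vc=[6,19]
#9 0x6f→b27/s3 L1-HIT; vc=[6,19]
#10 0x19→b6/s2 VC-HIT; vc=[30,19]
#11 0x19→b6/s2 L1-HIT; vc=[30,19]
#12 0x78→b30/s2 VC-HIT; vc=[6,19]
#13 0x6e→b27/s3 L1-HIT; vc=[6,19]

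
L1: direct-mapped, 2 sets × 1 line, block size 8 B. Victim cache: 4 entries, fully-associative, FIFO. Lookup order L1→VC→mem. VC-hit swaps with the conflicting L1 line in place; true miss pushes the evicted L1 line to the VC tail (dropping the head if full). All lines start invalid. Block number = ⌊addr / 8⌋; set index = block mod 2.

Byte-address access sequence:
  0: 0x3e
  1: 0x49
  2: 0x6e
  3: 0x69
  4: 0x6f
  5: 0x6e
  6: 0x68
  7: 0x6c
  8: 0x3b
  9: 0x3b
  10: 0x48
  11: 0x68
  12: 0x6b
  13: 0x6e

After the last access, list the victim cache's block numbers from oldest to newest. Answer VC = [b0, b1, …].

VC = [9, 7]

#0 0x3e→b7/s1 MISS; vc=[]
#1 0x49→b9/s1 MISS; vc=[7]
#2 0x6e→b13/s1 MISS; vc=[7,9]
#3 0x69→b13/s1 L1-HIT; vc=[7,9]
#4 0x6f→b13/s1 L1-HIT; vc=[7,9]
#5 0x6e→b13/s1 L1-HIT; vc=[7,9]
#6 0x68→b13/s1 L1-HIT; vc=[7,9]
#7 0x6c→b13/s1 L1-HIT; vc=[7,9]
#8 0x3b→b7/s1 VC-HIT; vc=[13,9]
#9 0x3b→b7/s1 L1-HIT; vc=[13,9]
#10 0x48→b9/s1 VC-HIT; vc=[13,7]
#11 0x68→b13/s1 VC-HIT; vc=[9,7]
#12 0x6b→b13/s1 L1-HIT; vc=[9,7]
#13 0x6e→b13/s1 L1-HIT; vc=[9,7]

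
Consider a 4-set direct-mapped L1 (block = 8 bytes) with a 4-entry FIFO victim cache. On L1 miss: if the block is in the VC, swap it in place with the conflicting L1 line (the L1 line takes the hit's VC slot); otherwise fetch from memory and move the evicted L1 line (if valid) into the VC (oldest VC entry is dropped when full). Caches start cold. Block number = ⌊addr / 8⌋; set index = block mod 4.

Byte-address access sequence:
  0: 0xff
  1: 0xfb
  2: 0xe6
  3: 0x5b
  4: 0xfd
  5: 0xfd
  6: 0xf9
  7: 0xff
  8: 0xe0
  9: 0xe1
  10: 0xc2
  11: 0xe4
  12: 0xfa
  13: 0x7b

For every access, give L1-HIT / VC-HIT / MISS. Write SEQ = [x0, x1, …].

SEQ = [MISS, L1-HIT, MISS, MISS, VC-HIT, L1-HIT, L1-HIT, L1-HIT, L1-HIT, L1-HIT, MISS, VC-HIT, L1-HIT, MISS]

  [0] addr=0xff blk=31 s=3: MISS | VC []
  [1] addr=0xfb blk=31 s=3: L1-HIT | VC []
  [2] addr=0xe6 blk=28 s=0: MISS | VC []
  [3] addr=0x5b blk=11 s=3: MISS | VC [31]
  [4] addr=0xfd blk=31 s=3: VC-HIT | VC [11]
  [5] addr=0xfd blk=31 s=3: L1-HIT | VC [11]
  [6] addr=0xf9 blk=31 s=3: L1-HIT | VC [11]
  [7] addr=0xff blk=31 s=3: L1-HIT | VC [11]
  [8] addr=0xe0 blk=28 s=0: L1-HIT | VC [11]
  [9] addr=0xe1 blk=28 s=0: L1-HIT | VC [11]
  [10] addr=0xc2 blk=24 s=0: MISS | VC [11, 28]
  [11] addr=0xe4 blk=28 s=0: VC-HIT | VC [11, 24]
  [12] addr=0xfa blk=31 s=3: L1-HIT | VC [11, 24]
  [13] addr=0x7b blk=15 s=3: MISS | VC [11, 24, 31]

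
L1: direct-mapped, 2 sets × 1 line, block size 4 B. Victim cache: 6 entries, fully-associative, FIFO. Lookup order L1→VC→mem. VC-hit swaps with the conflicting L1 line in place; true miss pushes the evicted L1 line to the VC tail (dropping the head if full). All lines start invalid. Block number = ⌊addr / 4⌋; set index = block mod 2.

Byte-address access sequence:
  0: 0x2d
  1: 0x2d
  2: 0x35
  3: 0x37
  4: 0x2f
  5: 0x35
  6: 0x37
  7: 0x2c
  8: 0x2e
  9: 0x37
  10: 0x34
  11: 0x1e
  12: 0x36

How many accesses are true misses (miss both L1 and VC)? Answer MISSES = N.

MISSES = 3

#0 0x2d→b11/s1 MISS; vc=[]
#1 0x2d→b11/s1 L1-HIT; vc=[]
#2 0x35→b13/s1 MISS; vc=[11]
#3 0x37→b13/s1 L1-HIT; vc=[11]
#4 0x2f→b11/s1 VC-HIT; vc=[13]
#5 0x35→b13/s1 VC-HIT; vc=[11]
#6 0x37→b13/s1 L1-HIT; vc=[11]
#7 0x2c→b11/s1 VC-HIT; vc=[13]
#8 0x2e→b11/s1 L1-HIT; vc=[13]
#9 0x37→b13/s1 VC-HIT; vc=[11]
#10 0x34→b13/s1 L1-HIT; vc=[11]
#11 0x1e→b7/s1 MISS; vc=[11,13]
#12 0x36→b13/s1 VC-HIT; vc=[11,7]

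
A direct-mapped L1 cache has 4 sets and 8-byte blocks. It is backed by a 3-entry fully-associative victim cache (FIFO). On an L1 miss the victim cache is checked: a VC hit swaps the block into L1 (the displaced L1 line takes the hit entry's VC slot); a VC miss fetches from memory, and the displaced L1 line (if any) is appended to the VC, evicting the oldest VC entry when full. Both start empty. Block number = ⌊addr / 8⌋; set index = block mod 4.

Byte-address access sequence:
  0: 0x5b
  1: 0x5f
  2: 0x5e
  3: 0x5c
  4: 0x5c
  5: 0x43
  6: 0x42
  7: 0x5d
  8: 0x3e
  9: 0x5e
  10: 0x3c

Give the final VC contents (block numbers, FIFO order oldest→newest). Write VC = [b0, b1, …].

0: 0x5b (blk 11, set 3) → MISS  vc=[]
1: 0x5f (blk 11, set 3) → L1-HIT  vc=[]
2: 0x5e (blk 11, set 3) → L1-HIT  vc=[]
3: 0x5c (blk 11, set 3) → L1-HIT  vc=[]
4: 0x5c (blk 11, set 3) → L1-HIT  vc=[]
5: 0x43 (blk 8, set 0) → MISS  vc=[]
6: 0x42 (blk 8, set 0) → L1-HIT  vc=[]
7: 0x5d (blk 11, set 3) → L1-HIT  vc=[]
8: 0x3e (blk 7, set 3) → MISS  vc=[11]
9: 0x5e (blk 11, set 3) → VC-HIT  vc=[7]
10: 0x3c (blk 7, set 3) → VC-HIT  vc=[11]

VC = [11]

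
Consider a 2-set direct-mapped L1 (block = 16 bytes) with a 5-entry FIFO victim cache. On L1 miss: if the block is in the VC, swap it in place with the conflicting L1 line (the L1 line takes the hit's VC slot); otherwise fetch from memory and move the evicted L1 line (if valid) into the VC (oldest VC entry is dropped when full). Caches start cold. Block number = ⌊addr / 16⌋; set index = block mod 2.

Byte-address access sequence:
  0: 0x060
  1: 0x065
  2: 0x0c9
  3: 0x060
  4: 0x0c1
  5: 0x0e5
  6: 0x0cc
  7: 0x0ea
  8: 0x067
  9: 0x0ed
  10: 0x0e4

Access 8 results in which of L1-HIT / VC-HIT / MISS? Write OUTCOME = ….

0: 0x60 (blk 6, set 0) → MISS  vc=[]
1: 0x65 (blk 6, set 0) → L1-HIT  vc=[]
2: 0xc9 (blk 12, set 0) → MISS  vc=[6]
3: 0x60 (blk 6, set 0) → VC-HIT  vc=[12]
4: 0xc1 (blk 12, set 0) → VC-HIT  vc=[6]
5: 0xe5 (blk 14, set 0) → MISS  vc=[6, 12]
6: 0xcc (blk 12, set 0) → VC-HIT  vc=[6, 14]
7: 0xea (blk 14, set 0) → VC-HIT  vc=[6, 12]
8: 0x67 (blk 6, set 0) → VC-HIT  vc=[14, 12]
9: 0xed (blk 14, set 0) → VC-HIT  vc=[6, 12]
10: 0xe4 (blk 14, set 0) → L1-HIT  vc=[6, 12]

OUTCOME = VC-HIT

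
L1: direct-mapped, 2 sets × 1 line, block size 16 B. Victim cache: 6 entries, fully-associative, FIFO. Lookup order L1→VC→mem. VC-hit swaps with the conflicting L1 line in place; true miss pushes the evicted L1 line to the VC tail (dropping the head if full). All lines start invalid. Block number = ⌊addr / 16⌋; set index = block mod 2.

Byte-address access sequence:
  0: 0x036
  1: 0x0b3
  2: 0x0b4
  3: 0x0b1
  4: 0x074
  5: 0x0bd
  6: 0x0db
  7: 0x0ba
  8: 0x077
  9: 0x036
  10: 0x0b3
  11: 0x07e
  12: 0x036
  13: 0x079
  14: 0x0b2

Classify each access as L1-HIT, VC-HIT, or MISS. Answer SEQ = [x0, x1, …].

SEQ = [MISS, MISS, L1-HIT, L1-HIT, MISS, VC-HIT, MISS, VC-HIT, VC-HIT, VC-HIT, VC-HIT, VC-HIT, VC-HIT, VC-HIT, VC-HIT]

#0 0x36→b3/s1 MISS; vc=[]
#1 0xb3→b11/s1 MISS; vc=[3]
#2 0xb4→b11/s1 L1-HIT; vc=[3]
#3 0xb1→b11/s1 L1-HIT; vc=[3]
#4 0x74→b7/s1 MISS; vc=[3,11]
#5 0xbd→b11/s1 VC-HIT; vc=[3,7]
#6 0xdb→b13/s1 MISS; vc=[3,7,11]
#7 0xba→b11/s1 VC-HIT; vc=[3,7,13]
#8 0x77→b7/s1 VC-HIT; vc=[3,11,13]
#9 0x36→b3/s1 VC-HIT; vc=[7,11,13]
#10 0xb3→b11/s1 VC-HIT; vc=[7,3,13]
#11 0x7e→b7/s1 VC-HIT; vc=[11,3,13]
#12 0x36→b3/s1 VC-HIT; vc=[11,7,13]
#13 0x79→b7/s1 VC-HIT; vc=[11,3,13]
#14 0xb2→b11/s1 VC-HIT; vc=[7,3,13]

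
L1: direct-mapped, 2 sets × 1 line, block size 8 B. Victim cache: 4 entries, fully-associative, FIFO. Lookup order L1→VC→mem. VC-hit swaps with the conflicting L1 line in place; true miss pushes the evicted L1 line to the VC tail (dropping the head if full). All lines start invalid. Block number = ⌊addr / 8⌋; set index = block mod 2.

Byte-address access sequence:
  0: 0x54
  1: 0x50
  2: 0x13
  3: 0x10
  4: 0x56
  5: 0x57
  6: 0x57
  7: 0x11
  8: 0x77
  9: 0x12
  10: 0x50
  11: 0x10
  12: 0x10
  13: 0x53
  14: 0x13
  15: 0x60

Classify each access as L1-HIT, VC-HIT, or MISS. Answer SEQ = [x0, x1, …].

SEQ = [MISS, L1-HIT, MISS, L1-HIT, VC-HIT, L1-HIT, L1-HIT, VC-HIT, MISS, VC-HIT, VC-HIT, VC-HIT, L1-HIT, VC-HIT, VC-HIT, MISS]

0: 0x54 (blk 10, set 0) → MISS  vc=[]
1: 0x50 (blk 10, set 0) → L1-HIT  vc=[]
2: 0x13 (blk 2, set 0) → MISS  vc=[10]
3: 0x10 (blk 2, set 0) → L1-HIT  vc=[10]
4: 0x56 (blk 10, set 0) → VC-HIT  vc=[2]
5: 0x57 (blk 10, set 0) → L1-HIT  vc=[2]
6: 0x57 (blk 10, set 0) → L1-HIT  vc=[2]
7: 0x11 (blk 2, set 0) → VC-HIT  vc=[10]
8: 0x77 (blk 14, set 0) → MISS  vc=[10, 2]
9: 0x12 (blk 2, set 0) → VC-HIT  vc=[10, 14]
10: 0x50 (blk 10, set 0) → VC-HIT  vc=[2, 14]
11: 0x10 (blk 2, set 0) → VC-HIT  vc=[10, 14]
12: 0x10 (blk 2, set 0) → L1-HIT  vc=[10, 14]
13: 0x53 (blk 10, set 0) → VC-HIT  vc=[2, 14]
14: 0x13 (blk 2, set 0) → VC-HIT  vc=[10, 14]
15: 0x60 (blk 12, set 0) → MISS  vc=[10, 14, 2]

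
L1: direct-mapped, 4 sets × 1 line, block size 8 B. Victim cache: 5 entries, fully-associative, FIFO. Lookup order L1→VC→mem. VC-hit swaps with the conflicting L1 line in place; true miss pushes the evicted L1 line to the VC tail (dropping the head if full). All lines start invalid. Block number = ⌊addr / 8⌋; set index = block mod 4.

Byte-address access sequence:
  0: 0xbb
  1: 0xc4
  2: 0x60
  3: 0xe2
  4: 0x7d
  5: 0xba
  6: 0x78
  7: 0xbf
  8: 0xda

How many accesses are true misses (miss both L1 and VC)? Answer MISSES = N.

  [0] addr=0xbb blk=23 s=3: MISS | VC []
  [1] addr=0xc4 blk=24 s=0: MISS | VC []
  [2] addr=0x60 blk=12 s=0: MISS | VC [24]
  [3] addr=0xe2 blk=28 s=0: MISS | VC [24, 12]
  [4] addr=0x7d blk=15 s=3: MISS | VC [24, 12, 23]
  [5] addr=0xba blk=23 s=3: VC-HIT | VC [24, 12, 15]
  [6] addr=0x78 blk=15 s=3: VC-HIT | VC [24, 12, 23]
  [7] addr=0xbf blk=23 s=3: VC-HIT | VC [24, 12, 15]
  [8] addr=0xda blk=27 s=3: MISS | VC [24, 12, 15, 23]

MISSES = 6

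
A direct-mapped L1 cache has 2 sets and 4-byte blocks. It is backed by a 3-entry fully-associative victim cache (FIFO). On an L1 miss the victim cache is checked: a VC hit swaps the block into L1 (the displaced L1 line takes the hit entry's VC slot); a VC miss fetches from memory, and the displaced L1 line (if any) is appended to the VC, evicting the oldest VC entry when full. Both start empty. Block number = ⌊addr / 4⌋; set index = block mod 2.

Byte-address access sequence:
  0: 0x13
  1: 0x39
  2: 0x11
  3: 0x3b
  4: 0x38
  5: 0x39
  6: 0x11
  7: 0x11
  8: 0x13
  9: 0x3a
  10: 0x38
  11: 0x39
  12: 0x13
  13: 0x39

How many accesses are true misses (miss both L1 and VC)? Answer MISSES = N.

#0 0x13→b4/s0 MISS; vc=[]
#1 0x39→b14/s0 MISS; vc=[4]
#2 0x11→b4/s0 VC-HIT; vc=[14]
#3 0x3b→b14/s0 VC-HIT; vc=[4]
#4 0x38→b14/s0 L1-HIT; vc=[4]
#5 0x39→b14/s0 L1-HIT; vc=[4]
#6 0x11→b4/s0 VC-HIT; vc=[14]
#7 0x11→b4/s0 L1-HIT; vc=[14]
#8 0x13→b4/s0 L1-HIT; vc=[14]
#9 0x3a→b14/s0 VC-HIT; vc=[4]
#10 0x38→b14/s0 L1-HIT; vc=[4]
#11 0x39→b14/s0 L1-HIT; vc=[4]
#12 0x13→b4/s0 VC-HIT; vc=[14]
#13 0x39→b14/s0 VC-HIT; vc=[4]

MISSES = 2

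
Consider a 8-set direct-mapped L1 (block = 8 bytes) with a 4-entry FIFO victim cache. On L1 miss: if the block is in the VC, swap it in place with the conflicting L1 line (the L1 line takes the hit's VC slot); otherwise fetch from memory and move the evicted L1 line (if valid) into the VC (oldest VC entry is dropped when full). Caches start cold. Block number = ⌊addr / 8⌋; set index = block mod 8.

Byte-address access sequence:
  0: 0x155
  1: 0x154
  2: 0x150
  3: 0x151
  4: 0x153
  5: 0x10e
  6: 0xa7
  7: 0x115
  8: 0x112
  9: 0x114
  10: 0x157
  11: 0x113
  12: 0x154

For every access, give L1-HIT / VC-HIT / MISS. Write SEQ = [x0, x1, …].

SEQ = [MISS, L1-HIT, L1-HIT, L1-HIT, L1-HIT, MISS, MISS, MISS, L1-HIT, L1-HIT, VC-HIT, VC-HIT, VC-HIT]

  [0] addr=0x155 blk=42 s=2: MISS | VC []
  [1] addr=0x154 blk=42 s=2: L1-HIT | VC []
  [2] addr=0x150 blk=42 s=2: L1-HIT | VC []
  [3] addr=0x151 blk=42 s=2: L1-HIT | VC []
  [4] addr=0x153 blk=42 s=2: L1-HIT | VC []
  [5] addr=0x10e blk=33 s=1: MISS | VC []
  [6] addr=0xa7 blk=20 s=4: MISS | VC []
  [7] addr=0x115 blk=34 s=2: MISS | VC [42]
  [8] addr=0x112 blk=34 s=2: L1-HIT | VC [42]
  [9] addr=0x114 blk=34 s=2: L1-HIT | VC [42]
  [10] addr=0x157 blk=42 s=2: VC-HIT | VC [34]
  [11] addr=0x113 blk=34 s=2: VC-HIT | VC [42]
  [12] addr=0x154 blk=42 s=2: VC-HIT | VC [34]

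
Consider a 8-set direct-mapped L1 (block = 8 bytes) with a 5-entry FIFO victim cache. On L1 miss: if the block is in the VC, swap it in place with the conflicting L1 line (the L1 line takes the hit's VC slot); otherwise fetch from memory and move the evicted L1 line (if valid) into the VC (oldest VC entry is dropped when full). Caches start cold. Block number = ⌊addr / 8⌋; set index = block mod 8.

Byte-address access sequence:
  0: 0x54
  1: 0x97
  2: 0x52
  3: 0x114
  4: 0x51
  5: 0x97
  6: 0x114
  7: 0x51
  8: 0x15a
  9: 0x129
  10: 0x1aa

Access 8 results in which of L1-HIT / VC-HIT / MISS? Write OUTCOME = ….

  [0] addr=0x54 blk=10 s=2: MISS | VC []
  [1] addr=0x97 blk=18 s=2: MISS | VC [10]
  [2] addr=0x52 blk=10 s=2: VC-HIT | VC [18]
  [3] addr=0x114 blk=34 s=2: MISS | VC [18, 10]
  [4] addr=0x51 blk=10 s=2: VC-HIT | VC [18, 34]
  [5] addr=0x97 blk=18 s=2: VC-HIT | VC [10, 34]
  [6] addr=0x114 blk=34 s=2: VC-HIT | VC [10, 18]
  [7] addr=0x51 blk=10 s=2: VC-HIT | VC [34, 18]
  [8] addr=0x15a blk=43 s=3: MISS | VC [34, 18]
  [9] addr=0x129 blk=37 s=5: MISS | VC [34, 18]
  [10] addr=0x1aa blk=53 s=5: MISS | VC [34, 18, 37]

OUTCOME = MISS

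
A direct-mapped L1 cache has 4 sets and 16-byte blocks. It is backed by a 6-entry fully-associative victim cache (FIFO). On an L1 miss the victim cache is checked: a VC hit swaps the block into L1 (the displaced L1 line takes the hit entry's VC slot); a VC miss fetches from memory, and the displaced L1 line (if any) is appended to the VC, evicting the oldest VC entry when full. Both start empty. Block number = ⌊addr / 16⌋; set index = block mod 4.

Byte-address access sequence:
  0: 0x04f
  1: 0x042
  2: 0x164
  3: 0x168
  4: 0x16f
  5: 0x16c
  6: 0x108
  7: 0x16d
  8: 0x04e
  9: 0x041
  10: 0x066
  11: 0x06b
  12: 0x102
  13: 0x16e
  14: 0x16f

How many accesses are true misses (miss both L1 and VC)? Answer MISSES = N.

  [0] addr=0x4f blk=4 s=0: MISS | VC []
  [1] addr=0x42 blk=4 s=0: L1-HIT | VC []
  [2] addr=0x164 blk=22 s=2: MISS | VC []
  [3] addr=0x168 blk=22 s=2: L1-HIT | VC []
  [4] addr=0x16f blk=22 s=2: L1-HIT | VC []
  [5] addr=0x16c blk=22 s=2: L1-HIT | VC []
  [6] addr=0x108 blk=16 s=0: MISS | VC [4]
  [7] addr=0x16d blk=22 s=2: L1-HIT | VC [4]
  [8] addr=0x4e blk=4 s=0: VC-HIT | VC [16]
  [9] addr=0x41 blk=4 s=0: L1-HIT | VC [16]
  [10] addr=0x66 blk=6 s=2: MISS | VC [16, 22]
  [11] addr=0x6b blk=6 s=2: L1-HIT | VC [16, 22]
  [12] addr=0x102 blk=16 s=0: VC-HIT | VC [4, 22]
  [13] addr=0x16e blk=22 s=2: VC-HIT | VC [4, 6]
  [14] addr=0x16f blk=22 s=2: L1-HIT | VC [4, 6]

MISSES = 4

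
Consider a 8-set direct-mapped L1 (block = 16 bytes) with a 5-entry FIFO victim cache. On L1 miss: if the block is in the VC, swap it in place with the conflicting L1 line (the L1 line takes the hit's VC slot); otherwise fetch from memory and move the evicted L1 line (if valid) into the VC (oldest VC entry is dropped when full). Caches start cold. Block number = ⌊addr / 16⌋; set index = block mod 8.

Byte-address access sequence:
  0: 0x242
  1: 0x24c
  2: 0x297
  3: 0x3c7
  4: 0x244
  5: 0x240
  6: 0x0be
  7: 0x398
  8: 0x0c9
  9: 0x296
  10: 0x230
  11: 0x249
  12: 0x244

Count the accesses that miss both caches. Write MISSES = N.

MISSES = 7

  [0] addr=0x242 blk=36 s=4: MISS | VC []
  [1] addr=0x24c blk=36 s=4: L1-HIT | VC []
  [2] addr=0x297 blk=41 s=1: MISS | VC []
  [3] addr=0x3c7 blk=60 s=4: MISS | VC [36]
  [4] addr=0x244 blk=36 s=4: VC-HIT | VC [60]
  [5] addr=0x240 blk=36 s=4: L1-HIT | VC [60]
  [6] addr=0xbe blk=11 s=3: MISS | VC [60]
  [7] addr=0x398 blk=57 s=1: MISS | VC [60, 41]
  [8] addr=0xc9 blk=12 s=4: MISS | VC [60, 41, 36]
  [9] addr=0x296 blk=41 s=1: VC-HIT | VC [60, 57, 36]
  [10] addr=0x230 blk=35 s=3: MISS | VC [60, 57, 36, 11]
  [11] addr=0x249 blk=36 s=4: VC-HIT | VC [60, 57, 12, 11]
  [12] addr=0x244 blk=36 s=4: L1-HIT | VC [60, 57, 12, 11]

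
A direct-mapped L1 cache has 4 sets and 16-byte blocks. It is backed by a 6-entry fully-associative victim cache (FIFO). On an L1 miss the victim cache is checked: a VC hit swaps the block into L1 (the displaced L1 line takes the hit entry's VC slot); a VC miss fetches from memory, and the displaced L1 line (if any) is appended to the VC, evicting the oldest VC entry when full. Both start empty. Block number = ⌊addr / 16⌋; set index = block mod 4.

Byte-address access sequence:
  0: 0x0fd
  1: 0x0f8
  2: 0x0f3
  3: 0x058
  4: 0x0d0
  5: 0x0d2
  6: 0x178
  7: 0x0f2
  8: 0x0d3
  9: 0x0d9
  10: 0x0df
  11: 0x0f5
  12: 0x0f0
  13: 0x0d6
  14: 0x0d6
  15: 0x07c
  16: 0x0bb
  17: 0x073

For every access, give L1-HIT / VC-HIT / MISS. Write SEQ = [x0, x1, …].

0: 0xfd (blk 15, set 3) → MISS  vc=[]
1: 0xf8 (blk 15, set 3) → L1-HIT  vc=[]
2: 0xf3 (blk 15, set 3) → L1-HIT  vc=[]
3: 0x58 (blk 5, set 1) → MISS  vc=[]
4: 0xd0 (blk 13, set 1) → MISS  vc=[5]
5: 0xd2 (blk 13, set 1) → L1-HIT  vc=[5]
6: 0x178 (blk 23, set 3) → MISS  vc=[5, 15]
7: 0xf2 (blk 15, set 3) → VC-HIT  vc=[5, 23]
8: 0xd3 (blk 13, set 1) → L1-HIT  vc=[5, 23]
9: 0xd9 (blk 13, set 1) → L1-HIT  vc=[5, 23]
10: 0xdf (blk 13, set 1) → L1-HIT  vc=[5, 23]
11: 0xf5 (blk 15, set 3) → L1-HIT  vc=[5, 23]
12: 0xf0 (blk 15, set 3) → L1-HIT  vc=[5, 23]
13: 0xd6 (blk 13, set 1) → L1-HIT  vc=[5, 23]
14: 0xd6 (blk 13, set 1) → L1-HIT  vc=[5, 23]
15: 0x7c (blk 7, set 3) → MISS  vc=[5, 23, 15]
16: 0xbb (blk 11, set 3) → MISS  vc=[5, 23, 15, 7]
17: 0x73 (blk 7, set 3) → VC-HIT  vc=[5, 23, 15, 11]

SEQ = [MISS, L1-HIT, L1-HIT, MISS, MISS, L1-HIT, MISS, VC-HIT, L1-HIT, L1-HIT, L1-HIT, L1-HIT, L1-HIT, L1-HIT, L1-HIT, MISS, MISS, VC-HIT]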